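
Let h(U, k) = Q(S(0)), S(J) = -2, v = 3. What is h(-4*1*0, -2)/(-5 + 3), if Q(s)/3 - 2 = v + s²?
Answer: -27/2 ≈ -13.500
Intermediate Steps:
Q(s) = 15 + 3*s² (Q(s) = 6 + 3*(3 + s²) = 6 + (9 + 3*s²) = 15 + 3*s²)
h(U, k) = 27 (h(U, k) = 15 + 3*(-2)² = 15 + 3*4 = 15 + 12 = 27)
h(-4*1*0, -2)/(-5 + 3) = 27/(-5 + 3) = 27/(-2) = 27*(-½) = -27/2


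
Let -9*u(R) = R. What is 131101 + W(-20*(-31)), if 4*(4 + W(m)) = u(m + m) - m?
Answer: 1178168/9 ≈ 1.3091e+5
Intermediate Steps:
u(R) = -R/9
W(m) = -4 - 11*m/36 (W(m) = -4 + (-(m + m)/9 - m)/4 = -4 + (-2*m/9 - m)/4 = -4 + (-11*m/9)/4 = -4 - 11*m/36)
131101 + W(-20*(-31)) = 131101 + (-4 - (-55)*(-31)/9) = 131101 + (-4 - 11/36*620) = 131101 + (-4 - 1705/9) = 131101 - 1741/9 = 1178168/9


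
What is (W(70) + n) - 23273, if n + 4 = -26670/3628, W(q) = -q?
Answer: -42364793/1814 ≈ -23354.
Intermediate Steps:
n = -20591/1814 (n = -4 - 26670/3628 = -4 - 26670*1/3628 = -4 - 13335/1814 = -20591/1814 ≈ -11.351)
(W(70) + n) - 23273 = (-1*70 - 20591/1814) - 23273 = (-70 - 20591/1814) - 23273 = -147571/1814 - 23273 = -42364793/1814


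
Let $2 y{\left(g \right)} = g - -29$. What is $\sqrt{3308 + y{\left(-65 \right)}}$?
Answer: $\sqrt{3290} \approx 57.359$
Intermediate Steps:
$y{\left(g \right)} = \frac{29}{2} + \frac{g}{2}$ ($y{\left(g \right)} = \frac{g - -29}{2} = \frac{g + 29}{2} = \frac{29 + g}{2} = \frac{29}{2} + \frac{g}{2}$)
$\sqrt{3308 + y{\left(-65 \right)}} = \sqrt{3308 + \left(\frac{29}{2} + \frac{1}{2} \left(-65\right)\right)} = \sqrt{3308 + \left(\frac{29}{2} - \frac{65}{2}\right)} = \sqrt{3308 - 18} = \sqrt{3290}$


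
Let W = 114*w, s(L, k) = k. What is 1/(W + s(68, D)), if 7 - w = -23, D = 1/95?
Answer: 95/324901 ≈ 0.00029240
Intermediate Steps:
D = 1/95 ≈ 0.010526
w = 30 (w = 7 - 1*(-23) = 7 + 23 = 30)
W = 3420 (W = 114*30 = 3420)
1/(W + s(68, D)) = 1/(3420 + 1/95) = 1/(324901/95) = 95/324901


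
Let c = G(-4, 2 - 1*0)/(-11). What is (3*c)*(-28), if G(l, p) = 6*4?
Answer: 2016/11 ≈ 183.27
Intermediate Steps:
G(l, p) = 24
c = -24/11 (c = 24/(-11) = 24*(-1/11) = -24/11 ≈ -2.1818)
(3*c)*(-28) = (3*(-24/11))*(-28) = -72/11*(-28) = 2016/11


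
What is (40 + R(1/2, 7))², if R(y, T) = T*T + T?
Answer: 9216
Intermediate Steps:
R(y, T) = T + T² (R(y, T) = T² + T = T + T²)
(40 + R(1/2, 7))² = (40 + 7*(1 + 7))² = (40 + 7*8)² = (40 + 56)² = 96² = 9216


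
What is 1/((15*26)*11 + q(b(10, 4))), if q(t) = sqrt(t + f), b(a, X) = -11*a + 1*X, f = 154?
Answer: 715/3067342 - sqrt(3)/4601013 ≈ 0.00023272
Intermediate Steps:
b(a, X) = X - 11*a (b(a, X) = -11*a + X = X - 11*a)
q(t) = sqrt(154 + t) (q(t) = sqrt(t + 154) = sqrt(154 + t))
1/((15*26)*11 + q(b(10, 4))) = 1/((15*26)*11 + sqrt(154 + (4 - 11*10))) = 1/(390*11 + sqrt(154 + (4 - 110))) = 1/(4290 + sqrt(154 - 106)) = 1/(4290 + sqrt(48)) = 1/(4290 + 4*sqrt(3))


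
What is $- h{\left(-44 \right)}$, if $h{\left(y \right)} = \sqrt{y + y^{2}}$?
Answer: $- 2 \sqrt{473} \approx -43.497$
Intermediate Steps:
$- h{\left(-44 \right)} = - \sqrt{- 44 \left(1 - 44\right)} = - \sqrt{\left(-44\right) \left(-43\right)} = - \sqrt{1892} = - 2 \sqrt{473}$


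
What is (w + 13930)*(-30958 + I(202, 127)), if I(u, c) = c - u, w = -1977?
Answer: -370937449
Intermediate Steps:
(w + 13930)*(-30958 + I(202, 127)) = (-1977 + 13930)*(-30958 + (127 - 1*202)) = 11953*(-30958 + (127 - 202)) = 11953*(-30958 - 75) = 11953*(-31033) = -370937449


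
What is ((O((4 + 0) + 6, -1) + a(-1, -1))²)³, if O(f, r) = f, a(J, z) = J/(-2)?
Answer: 85766121/64 ≈ 1.3401e+6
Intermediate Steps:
a(J, z) = -J/2 (a(J, z) = J*(-½) = -J/2)
((O((4 + 0) + 6, -1) + a(-1, -1))²)³ = ((((4 + 0) + 6) - ½*(-1))²)³ = (((4 + 6) + ½)²)³ = ((10 + ½)²)³ = ((21/2)²)³ = (441/4)³ = 85766121/64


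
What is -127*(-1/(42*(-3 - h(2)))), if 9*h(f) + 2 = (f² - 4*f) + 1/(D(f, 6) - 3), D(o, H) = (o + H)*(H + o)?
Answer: -23241/17948 ≈ -1.2949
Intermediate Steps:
D(o, H) = (H + o)² (D(o, H) = (H + o)*(H + o) = (H + o)²)
h(f) = -2/9 - 4*f/9 + f²/9 + 1/(9*(-3 + (6 + f)²)) (h(f) = -2/9 + ((f² - 4*f) + 1/((6 + f)² - 3))/9 = -2/9 + ((f² - 4*f) + 1/(-3 + (6 + f)²))/9 = -2/9 + (f² + 1/(-3 + (6 + f)²) - 4*f)/9 = -2/9 + (-4*f/9 + f²/9 + 1/(9*(-3 + (6 + f)²))) = -2/9 - 4*f/9 + f²/9 + 1/(9*(-3 + (6 + f)²)))
-127*(-1/(42*(-3 - h(2)))) = -127*(-1/(42*(-3 - (-65 + 2⁴ - 156*2 - 17*2² + 8*2³)/(9*(33 + 2² + 12*2))))) = -127*(-1/(42*(-3 - (-65 + 16 - 312 - 17*4 + 8*8)/(9*(33 + 4 + 24))))) = -127*(-1/(42*(-3 - (-65 + 16 - 312 - 68 + 64)/(9*61)))) = -127*(-1/(42*(-3 - (-365)/(9*61)))) = -127*(-1/(42*(-3 - 1*(-365/549)))) = -127*(-1/(42*(-3 + 365/549))) = -127/(-7*(-1282/549)*6) = -127/((8974/549)*6) = -127/17948/183 = -127*183/17948 = -23241/17948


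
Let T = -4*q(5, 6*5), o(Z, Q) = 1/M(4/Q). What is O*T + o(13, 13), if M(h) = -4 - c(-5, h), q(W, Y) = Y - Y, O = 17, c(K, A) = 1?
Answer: -⅕ ≈ -0.20000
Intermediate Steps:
q(W, Y) = 0
M(h) = -5 (M(h) = -4 - 1*1 = -4 - 1 = -5)
o(Z, Q) = -⅕ (o(Z, Q) = 1/(-5) = -⅕)
T = 0 (T = -4*0 = 0)
O*T + o(13, 13) = 17*0 - ⅕ = 0 - ⅕ = -⅕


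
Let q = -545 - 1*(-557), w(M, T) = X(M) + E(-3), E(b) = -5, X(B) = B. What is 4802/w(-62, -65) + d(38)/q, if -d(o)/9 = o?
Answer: -13423/134 ≈ -100.17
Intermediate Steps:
d(o) = -9*o
w(M, T) = -5 + M (w(M, T) = M - 5 = -5 + M)
q = 12 (q = -545 + 557 = 12)
4802/w(-62, -65) + d(38)/q = 4802/(-5 - 62) - 9*38/12 = 4802/(-67) - 342*1/12 = 4802*(-1/67) - 57/2 = -4802/67 - 57/2 = -13423/134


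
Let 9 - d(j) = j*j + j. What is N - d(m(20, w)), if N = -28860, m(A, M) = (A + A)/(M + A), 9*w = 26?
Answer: -306220281/10609 ≈ -28864.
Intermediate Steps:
w = 26/9 (w = (⅑)*26 = 26/9 ≈ 2.8889)
m(A, M) = 2*A/(A + M) (m(A, M) = (2*A)/(A + M) = 2*A/(A + M))
d(j) = 9 - j - j² (d(j) = 9 - (j*j + j) = 9 - (j² + j) = 9 - (j + j²) = 9 + (-j - j²) = 9 - j - j²)
N - d(m(20, w)) = -28860 - (9 - 2*20/(20 + 26/9) - (2*20/(20 + 26/9))²) = -28860 - (9 - 2*20/206/9 - (2*20/(206/9))²) = -28860 - (9 - 2*20*9/206 - (2*20*(9/206))²) = -28860 - (9 - 1*180/103 - (180/103)²) = -28860 - (9 - 180/103 - 1*32400/10609) = -28860 - (9 - 180/103 - 32400/10609) = -28860 - 1*44541/10609 = -28860 - 44541/10609 = -306220281/10609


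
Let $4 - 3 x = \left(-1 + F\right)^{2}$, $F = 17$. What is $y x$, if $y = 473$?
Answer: $-39732$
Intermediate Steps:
$x = -84$ ($x = \frac{4}{3} - \frac{\left(-1 + 17\right)^{2}}{3} = \frac{4}{3} - \frac{16^{2}}{3} = \frac{4}{3} - \frac{256}{3} = -84$)
$y x = 473 \left(-84\right) = -39732$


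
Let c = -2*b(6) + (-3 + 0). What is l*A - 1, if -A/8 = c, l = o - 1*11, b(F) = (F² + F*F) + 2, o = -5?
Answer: -19329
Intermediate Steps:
b(F) = 2 + 2*F² (b(F) = (F² + F²) + 2 = 2*F² + 2 = 2 + 2*F²)
l = -16 (l = -5 - 1*11 = -5 - 11 = -16)
c = -151 (c = -2*(2 + 2*6²) + (-3 + 0) = -2*(2 + 2*36) - 3 = -2*(2 + 72) - 3 = -2*74 - 3 = -148 - 3 = -151)
A = 1208 (A = -8*(-151) = 1208)
l*A - 1 = -16*1208 - 1 = -19328 - 1 = -19329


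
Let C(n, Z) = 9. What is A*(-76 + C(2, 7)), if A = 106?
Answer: -7102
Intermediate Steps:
A*(-76 + C(2, 7)) = 106*(-76 + 9) = 106*(-67) = -7102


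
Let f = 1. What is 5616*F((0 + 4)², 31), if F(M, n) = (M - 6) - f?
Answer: 50544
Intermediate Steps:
F(M, n) = -7 + M (F(M, n) = (M - 6) - 1*1 = (-6 + M) - 1 = -7 + M)
5616*F((0 + 4)², 31) = 5616*(-7 + (0 + 4)²) = 5616*(-7 + 4²) = 5616*(-7 + 16) = 5616*9 = 50544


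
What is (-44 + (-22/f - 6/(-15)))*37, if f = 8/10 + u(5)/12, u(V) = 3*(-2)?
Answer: -64898/15 ≈ -4326.5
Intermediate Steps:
u(V) = -6
f = 3/10 (f = 8/10 - 6/12 = 8*(⅒) - 6*1/12 = ⅘ - ½ = 3/10 ≈ 0.30000)
(-44 + (-22/f - 6/(-15)))*37 = (-44 + (-22/3/10 - 6/(-15)))*37 = (-44 + (-22*10/3 - 6*(-1/15)))*37 = (-44 + (-220/3 + ⅖))*37 = (-44 - 1094/15)*37 = -1754/15*37 = -64898/15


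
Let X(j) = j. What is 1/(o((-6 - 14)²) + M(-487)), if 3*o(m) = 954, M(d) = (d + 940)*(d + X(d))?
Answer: -1/440904 ≈ -2.2681e-6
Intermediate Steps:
M(d) = 2*d*(940 + d) (M(d) = (d + 940)*(d + d) = (940 + d)*(2*d) = 2*d*(940 + d))
o(m) = 318 (o(m) = (⅓)*954 = 318)
1/(o((-6 - 14)²) + M(-487)) = 1/(318 + 2*(-487)*(940 - 487)) = 1/(318 + 2*(-487)*453) = 1/(318 - 441222) = 1/(-440904) = -1/440904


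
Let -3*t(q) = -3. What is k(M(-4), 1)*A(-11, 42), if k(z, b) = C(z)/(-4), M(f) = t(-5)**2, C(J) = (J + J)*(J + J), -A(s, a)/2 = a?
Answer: 84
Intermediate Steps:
A(s, a) = -2*a
t(q) = 1 (t(q) = -1/3*(-3) = 1)
C(J) = 4*J**2 (C(J) = (2*J)*(2*J) = 4*J**2)
M(f) = 1 (M(f) = 1**2 = 1)
k(z, b) = -z**2 (k(z, b) = (4*z**2)/(-4) = (4*z**2)*(-1/4) = -z**2)
k(M(-4), 1)*A(-11, 42) = (-1*1**2)*(-2*42) = -1*1*(-84) = -1*(-84) = 84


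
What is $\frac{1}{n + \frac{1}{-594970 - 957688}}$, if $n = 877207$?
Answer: $\frac{1552658}{1362002466205} \approx 1.14 \cdot 10^{-6}$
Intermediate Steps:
$\frac{1}{n + \frac{1}{-594970 - 957688}} = \frac{1}{877207 + \frac{1}{-594970 - 957688}} = \frac{1}{877207 + \frac{1}{-1552658}} = \frac{1}{877207 - \frac{1}{1552658}} = \frac{1}{\frac{1362002466205}{1552658}} = \frac{1552658}{1362002466205}$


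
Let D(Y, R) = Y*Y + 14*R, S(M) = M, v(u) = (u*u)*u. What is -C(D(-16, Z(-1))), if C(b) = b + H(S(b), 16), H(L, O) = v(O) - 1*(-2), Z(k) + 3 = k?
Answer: -4298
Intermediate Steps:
Z(k) = -3 + k
v(u) = u**3 (v(u) = u**2*u = u**3)
D(Y, R) = Y**2 + 14*R
H(L, O) = 2 + O**3 (H(L, O) = O**3 - 1*(-2) = O**3 + 2 = 2 + O**3)
C(b) = 4098 + b (C(b) = b + (2 + 16**3) = b + (2 + 4096) = b + 4098 = 4098 + b)
-C(D(-16, Z(-1))) = -(4098 + ((-16)**2 + 14*(-3 - 1))) = -(4098 + (256 + 14*(-4))) = -(4098 + (256 - 56)) = -(4098 + 200) = -1*4298 = -4298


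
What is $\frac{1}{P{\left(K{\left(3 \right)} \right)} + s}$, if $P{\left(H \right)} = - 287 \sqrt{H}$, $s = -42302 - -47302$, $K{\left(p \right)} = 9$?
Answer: $\frac{1}{4139} \approx 0.0002416$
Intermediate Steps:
$s = 5000$ ($s = -42302 + 47302 = 5000$)
$\frac{1}{P{\left(K{\left(3 \right)} \right)} + s} = \frac{1}{- 287 \sqrt{9} + 5000} = \frac{1}{\left(-287\right) 3 + 5000} = \frac{1}{-861 + 5000} = \frac{1}{4139}$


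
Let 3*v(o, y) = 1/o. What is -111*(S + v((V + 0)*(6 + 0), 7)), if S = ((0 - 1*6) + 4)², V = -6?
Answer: -15947/36 ≈ -442.97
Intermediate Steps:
v(o, y) = 1/(3*o)
S = 4 (S = ((0 - 6) + 4)² = (-6 + 4)² = (-2)² = 4)
-111*(S + v((V + 0)*(6 + 0), 7)) = -111*(4 + 1/(3*(((-6 + 0)*(6 + 0))))) = -111*(4 + 1/(3*((-6*6)))) = -111*(4 + (⅓)/(-36)) = -111*(4 + (⅓)*(-1/36)) = -111*(4 - 1/108) = -111*431/108 = -15947/36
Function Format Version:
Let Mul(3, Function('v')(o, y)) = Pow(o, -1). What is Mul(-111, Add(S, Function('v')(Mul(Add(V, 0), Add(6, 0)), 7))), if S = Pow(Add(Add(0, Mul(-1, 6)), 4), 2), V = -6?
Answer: Rational(-15947, 36) ≈ -442.97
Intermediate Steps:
Function('v')(o, y) = Mul(Rational(1, 3), Pow(o, -1))
S = 4 (S = Pow(Add(Add(0, -6), 4), 2) = Pow(Add(-6, 4), 2) = Pow(-2, 2) = 4)
Mul(-111, Add(S, Function('v')(Mul(Add(V, 0), Add(6, 0)), 7))) = Mul(-111, Add(4, Mul(Rational(1, 3), Pow(Mul(Add(-6, 0), Add(6, 0)), -1)))) = Mul(-111, Add(4, Mul(Rational(1, 3), Pow(Mul(-6, 6), -1)))) = Mul(-111, Add(4, Mul(Rational(1, 3), Pow(-36, -1)))) = Mul(-111, Add(4, Mul(Rational(1, 3), Rational(-1, 36)))) = Mul(-111, Add(4, Rational(-1, 108))) = Mul(-111, Rational(431, 108)) = Rational(-15947, 36)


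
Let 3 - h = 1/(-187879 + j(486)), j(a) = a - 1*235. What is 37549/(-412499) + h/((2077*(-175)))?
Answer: -512200433905463/5626328562632540 ≈ -0.091036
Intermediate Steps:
j(a) = -235 + a (j(a) = a - 235 = -235 + a)
h = 562885/187628 (h = 3 - 1/(-187879 + (-235 + 486)) = 3 - 1/(-187879 + 251) = 3 - 1/(-187628) = 3 - 1*(-1/187628) = 3 + 1/187628 = 562885/187628 ≈ 3.0000)
37549/(-412499) + h/((2077*(-175))) = 37549/(-412499) + 562885/(187628*((2077*(-175)))) = 37549*(-1/412499) + (562885/187628)/(-363475) = -37549/412499 + (562885/187628)*(-1/363475) = -37549/412499 - 112577/13639617460 = -512200433905463/5626328562632540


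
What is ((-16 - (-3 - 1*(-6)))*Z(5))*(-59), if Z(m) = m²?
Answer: 28025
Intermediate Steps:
((-16 - (-3 - 1*(-6)))*Z(5))*(-59) = ((-16 - (-3 - 1*(-6)))*5²)*(-59) = ((-16 - (-3 + 6))*25)*(-59) = ((-16 - 1*3)*25)*(-59) = ((-16 - 3)*25)*(-59) = -19*25*(-59) = -475*(-59) = 28025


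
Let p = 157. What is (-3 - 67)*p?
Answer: -10990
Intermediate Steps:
(-3 - 67)*p = (-3 - 67)*157 = -70*157 = -10990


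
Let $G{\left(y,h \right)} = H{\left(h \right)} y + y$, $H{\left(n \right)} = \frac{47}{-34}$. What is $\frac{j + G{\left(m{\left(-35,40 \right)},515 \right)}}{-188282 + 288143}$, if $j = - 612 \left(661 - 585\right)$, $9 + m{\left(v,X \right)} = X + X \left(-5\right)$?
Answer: $- \frac{1579211}{3395274} \approx -0.46512$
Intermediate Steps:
$H{\left(n \right)} = - \frac{47}{34}$ ($H{\left(n \right)} = 47 \left(- \frac{1}{34}\right) = - \frac{47}{34}$)
$m{\left(v,X \right)} = -9 - 4 X$ ($m{\left(v,X \right)} = -9 + \left(X + X \left(-5\right)\right) = -9 + \left(X - 5 X\right) = -9 - 4 X$)
$j = -46512$ ($j = \left(-612\right) 76 = -46512$)
$G{\left(y,h \right)} = - \frac{13 y}{34}$ ($G{\left(y,h \right)} = - \frac{47 y}{34} + y = - \frac{13 y}{34}$)
$\frac{j + G{\left(m{\left(-35,40 \right)},515 \right)}}{-188282 + 288143} = \frac{-46512 - \frac{13 \left(-9 - 160\right)}{34}}{-188282 + 288143} = \frac{-46512 - \frac{13 \left(-9 - 160\right)}{34}}{99861} = \left(-46512 - - \frac{2197}{34}\right) \frac{1}{99861} = \left(-46512 + \frac{2197}{34}\right) \frac{1}{99861} = \left(- \frac{1579211}{34}\right) \frac{1}{99861} = - \frac{1579211}{3395274}$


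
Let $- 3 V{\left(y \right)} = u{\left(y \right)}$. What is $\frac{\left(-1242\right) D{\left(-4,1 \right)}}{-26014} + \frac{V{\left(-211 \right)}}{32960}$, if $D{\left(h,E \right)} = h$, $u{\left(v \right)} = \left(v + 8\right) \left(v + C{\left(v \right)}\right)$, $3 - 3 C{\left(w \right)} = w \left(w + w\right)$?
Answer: $- \frac{29688585709}{482299560} \approx -61.556$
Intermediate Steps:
$C{\left(w \right)} = 1 - \frac{2 w^{2}}{3}$ ($C{\left(w \right)} = 1 - \frac{w \left(w + w\right)}{3} = 1 - \frac{w 2 w}{3} = 1 - \frac{2 w^{2}}{3}$)
$u{\left(v \right)} = \left(8 + v\right) \left(1 + v - \frac{2 v^{2}}{3}\right)$ ($u{\left(v \right)} = \left(v + 8\right) \left(v - \left(-1 + \frac{2 v^{2}}{3}\right)\right) = \left(8 + v\right) \left(1 + v - \frac{2 v^{2}}{3}\right)$)
$V{\left(y \right)} = - \frac{8}{3} - 3 y + \frac{2 y^{3}}{9} + \frac{13 y^{2}}{9}$ ($V{\left(y \right)} = - \frac{8 + 9 y - \frac{13 y^{2}}{3} - \frac{2 y^{3}}{3}}{3} = - \frac{8}{3} - 3 y + \frac{2 y^{3}}{9} + \frac{13 y^{2}}{9}$)
$\frac{\left(-1242\right) D{\left(-4,1 \right)}}{-26014} + \frac{V{\left(-211 \right)}}{32960} = \frac{\left(-1242\right) \left(-4\right)}{-26014} + \frac{- \frac{8}{3} - -633 + \frac{2 \left(-211\right)^{3}}{9} + \frac{13 \left(-211\right)^{2}}{9}}{32960} = 4968 \left(- \frac{1}{26014}\right) + \left(- \frac{8}{3} + 633 + \frac{2}{9} \left(-9393931\right) + \frac{13}{9} \cdot 44521\right) \frac{1}{32960} = - \frac{2484}{13007} + \left(- \frac{8}{3} + 633 - \frac{18787862}{9} + \frac{578773}{9}\right) \frac{1}{32960} = - \frac{2484}{13007} - \frac{2275427}{37080} = - \frac{29688585709}{482299560}$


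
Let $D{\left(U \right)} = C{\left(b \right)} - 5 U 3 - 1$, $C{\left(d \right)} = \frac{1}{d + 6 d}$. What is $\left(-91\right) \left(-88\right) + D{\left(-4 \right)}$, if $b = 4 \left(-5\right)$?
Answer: $\frac{56046}{7} \approx 8006.6$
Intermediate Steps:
$b = -20$
$C{\left(d \right)} = \frac{1}{7 d}$
$D{\left(U \right)} = -1 + \frac{3 U}{28}$ ($D{\left(U \right)} = \frac{1}{7 \left(-20\right)} - 5 U 3 - 1 = \frac{1}{7} \left(- \frac{1}{20}\right) \left(- 15 U\right) - 1 = - \frac{\left(-15\right) U}{140} - 1 = \frac{3 U}{28} - 1 = -1 + \frac{3 U}{28}$)
$\left(-91\right) \left(-88\right) + D{\left(-4 \right)} = \left(-91\right) \left(-88\right) + \left(-1 + \frac{3}{28} \left(-4\right)\right) = 8008 - \frac{10}{7} = \frac{56046}{7}$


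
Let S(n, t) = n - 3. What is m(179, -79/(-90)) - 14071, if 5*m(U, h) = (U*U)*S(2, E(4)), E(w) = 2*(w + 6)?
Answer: -102396/5 ≈ -20479.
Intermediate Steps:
E(w) = 12 + 2*w (E(w) = 2*(6 + w) = 12 + 2*w)
S(n, t) = -3 + n
m(U, h) = -U²/5 (m(U, h) = ((U*U)*(-3 + 2))/5 = (U²*(-1))/5 = (-U²)/5 = -U²/5)
m(179, -79/(-90)) - 14071 = -⅕*179² - 14071 = -⅕*32041 - 14071 = -32041/5 - 14071 = -102396/5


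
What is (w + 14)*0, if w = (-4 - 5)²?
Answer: 0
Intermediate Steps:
w = 81 (w = (-9)² = 81)
(w + 14)*0 = (81 + 14)*0 = 95*0 = 0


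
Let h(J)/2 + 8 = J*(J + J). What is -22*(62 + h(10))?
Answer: -9812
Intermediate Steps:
h(J) = -16 + 4*J**2 (h(J) = -16 + 2*(J*(J + J)) = -16 + 2*(J*(2*J)) = -16 + 2*(2*J**2) = -16 + 4*J**2)
-22*(62 + h(10)) = -22*(62 + (-16 + 4*10**2)) = -22*(62 + (-16 + 4*100)) = -22*(62 + (-16 + 400)) = -22*(62 + 384) = -22*446 = -9812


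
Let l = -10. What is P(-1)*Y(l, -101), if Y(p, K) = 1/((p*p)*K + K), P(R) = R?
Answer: 1/10201 ≈ 9.8030e-5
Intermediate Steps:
Y(p, K) = 1/(K + K*p²) (Y(p, K) = 1/(p²*K + K) = 1/(K*p² + K) = 1/(K + K*p²))
P(-1)*Y(l, -101) = -1/((-101)*(1 + (-10)²)) = -(-1)/(101*(1 + 100)) = -(-1)/(101*101) = -1*(-1/10201) = 1/10201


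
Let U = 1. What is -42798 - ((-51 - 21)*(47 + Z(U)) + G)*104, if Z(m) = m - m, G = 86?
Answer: 300194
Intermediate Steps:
Z(m) = 0
-42798 - ((-51 - 21)*(47 + Z(U)) + G)*104 = -42798 - ((-51 - 21)*(47 + 0) + 86)*104 = -42798 - (-72*47 + 86)*104 = -42798 - (-3384 + 86)*104 = -42798 - (-3298)*104 = -42798 - 1*(-342992) = -42798 + 342992 = 300194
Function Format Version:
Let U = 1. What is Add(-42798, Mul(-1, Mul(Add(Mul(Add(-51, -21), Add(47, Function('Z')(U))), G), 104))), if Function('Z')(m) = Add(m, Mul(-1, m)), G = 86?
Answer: 300194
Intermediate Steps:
Function('Z')(m) = 0
Add(-42798, Mul(-1, Mul(Add(Mul(Add(-51, -21), Add(47, Function('Z')(U))), G), 104))) = Add(-42798, Mul(-1, Mul(Add(Mul(Add(-51, -21), Add(47, 0)), 86), 104))) = Add(-42798, Mul(-1, Mul(Add(Mul(-72, 47), 86), 104))) = Add(-42798, Mul(-1, Mul(Add(-3384, 86), 104))) = Add(-42798, Mul(-1, Mul(-3298, 104))) = Add(-42798, Mul(-1, -342992)) = Add(-42798, 342992) = 300194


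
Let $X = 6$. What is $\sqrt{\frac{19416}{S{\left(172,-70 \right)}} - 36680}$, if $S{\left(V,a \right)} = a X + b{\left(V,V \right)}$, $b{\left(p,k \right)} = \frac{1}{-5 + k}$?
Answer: $\frac{8 i \sqrt{2823030081842}}{70139} \approx 191.64 i$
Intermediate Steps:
$S{\left(V,a \right)} = \frac{1}{-5 + V} + 6 a$ ($S{\left(V,a \right)} = a 6 + \frac{1}{-5 + V} = 6 a + \frac{1}{-5 + V} = \frac{1}{-5 + V} + 6 a$)
$\sqrt{\frac{19416}{S{\left(172,-70 \right)}} - 36680} = \sqrt{\frac{19416}{\frac{1}{-5 + 172} \left(1 + 6 \left(-70\right) \left(-5 + 172\right)\right)} - 36680} = \sqrt{\frac{19416}{\frac{1}{167} \left(1 + 6 \left(-70\right) 167\right)} - 36680} = \sqrt{\frac{19416}{\frac{1}{167} \left(1 - 70140\right)} - 36680} = \sqrt{\frac{19416}{\frac{1}{167} \left(-70139\right)} - 36680} = \sqrt{\frac{19416}{- \frac{70139}{167}} - 36680} = \sqrt{19416 \left(- \frac{167}{70139}\right) - 36680} = \sqrt{- \frac{3242472}{70139} - 36680} = \sqrt{- \frac{2575940992}{70139}} = \frac{8 i \sqrt{2823030081842}}{70139}$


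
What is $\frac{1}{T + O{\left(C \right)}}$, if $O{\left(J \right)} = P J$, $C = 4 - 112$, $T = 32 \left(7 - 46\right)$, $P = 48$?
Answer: $- \frac{1}{6432} \approx -0.00015547$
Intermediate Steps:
$T = -1248$ ($T = 32 \left(-39\right) = -1248$)
$C = -108$
$O{\left(J \right)} = 48 J$
$\frac{1}{T + O{\left(C \right)}} = \frac{1}{-1248 + 48 \left(-108\right)} = \frac{1}{-1248 - 5184} = \frac{1}{-6432} = - \frac{1}{6432}$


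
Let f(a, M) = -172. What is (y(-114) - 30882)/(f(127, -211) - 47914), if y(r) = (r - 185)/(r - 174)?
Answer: 8893717/13848768 ≈ 0.64220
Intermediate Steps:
y(r) = (-185 + r)/(-174 + r)
(y(-114) - 30882)/(f(127, -211) - 47914) = ((-185 - 114)/(-174 - 114) - 30882)/(-172 - 47914) = (-299/(-288) - 30882)/(-48086) = (-1/288*(-299) - 30882)*(-1/48086) = (299/288 - 30882)*(-1/48086) = -8893717/288*(-1/48086) = 8893717/13848768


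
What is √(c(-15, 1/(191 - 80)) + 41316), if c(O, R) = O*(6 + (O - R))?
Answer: 2*√14186651/37 ≈ 203.60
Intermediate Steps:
c(O, R) = O*(6 + O - R)
√(c(-15, 1/(191 - 80)) + 41316) = √(-15*(6 - 15 - 1/(191 - 80)) + 41316) = √(-15*(6 - 15 - 1/111) + 41316) = √(-15*(-1000/111) + 41316) = √(5000/37 + 41316) = √(1533692/37) = 2*√14186651/37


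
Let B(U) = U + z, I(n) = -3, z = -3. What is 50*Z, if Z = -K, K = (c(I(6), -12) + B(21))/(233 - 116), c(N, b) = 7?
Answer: -1250/117 ≈ -10.684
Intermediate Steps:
B(U) = -3 + U (B(U) = U - 3 = -3 + U)
K = 25/117 (K = (7 + (-3 + 21))/(233 - 116) = (7 + 18)/117 = 25*(1/117) = 25/117 ≈ 0.21368)
Z = -25/117 (Z = -1*25/117 = -25/117 ≈ -0.21368)
50*Z = 50*(-25/117) = -1250/117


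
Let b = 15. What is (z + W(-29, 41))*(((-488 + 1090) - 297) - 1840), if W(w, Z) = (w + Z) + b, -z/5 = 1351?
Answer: 10327480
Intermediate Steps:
z = -6755 (z = -5*1351 = -6755)
W(w, Z) = 15 + Z + w (W(w, Z) = (w + Z) + 15 = (Z + w) + 15 = 15 + Z + w)
(z + W(-29, 41))*(((-488 + 1090) - 297) - 1840) = (-6755 + (15 + 41 - 29))*(((-488 + 1090) - 297) - 1840) = (-6755 + 27)*((602 - 297) - 1840) = -6728*(305 - 1840) = -6728*(-1535) = 10327480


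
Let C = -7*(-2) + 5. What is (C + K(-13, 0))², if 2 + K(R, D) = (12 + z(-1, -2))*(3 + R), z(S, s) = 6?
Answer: 26569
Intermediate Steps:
C = 19 (C = 14 + 5 = 19)
K(R, D) = 52 + 18*R (K(R, D) = -2 + (12 + 6)*(3 + R) = -2 + 18*(3 + R) = -2 + (54 + 18*R) = 52 + 18*R)
(C + K(-13, 0))² = (19 + (52 + 18*(-13)))² = (19 + (52 - 234))² = (19 - 182)² = (-163)² = 26569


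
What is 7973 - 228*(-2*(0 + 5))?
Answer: 10253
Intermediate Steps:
7973 - 228*(-2*(0 + 5)) = 7973 - 228*(-2*5) = 7973 - 228*(-10) = 7973 - 1*(-2280) = 7973 + 2280 = 10253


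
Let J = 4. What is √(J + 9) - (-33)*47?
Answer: 1551 + √13 ≈ 1554.6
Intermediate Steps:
√(J + 9) - (-33)*47 = √(4 + 9) - (-33)*47 = √13 - 33*(-47) = √13 + 1551 = 1551 + √13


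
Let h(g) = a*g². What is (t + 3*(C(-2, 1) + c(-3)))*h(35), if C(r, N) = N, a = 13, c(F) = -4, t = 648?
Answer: 10176075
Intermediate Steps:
h(g) = 13*g²
(t + 3*(C(-2, 1) + c(-3)))*h(35) = (648 + 3*(1 - 4))*(13*35²) = (648 + 3*(-3))*(13*1225) = (648 - 9)*15925 = 639*15925 = 10176075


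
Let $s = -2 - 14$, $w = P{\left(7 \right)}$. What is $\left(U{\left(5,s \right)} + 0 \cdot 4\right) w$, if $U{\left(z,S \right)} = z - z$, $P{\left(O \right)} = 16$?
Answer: $0$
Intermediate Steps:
$w = 16$
$s = -16$ ($s = -2 - 14 = -16$)
$U{\left(z,S \right)} = 0$
$\left(U{\left(5,s \right)} + 0 \cdot 4\right) w = \left(0 + 0 \cdot 4\right) 16 = \left(0 + 0\right) 16 = 0 \cdot 16 = 0$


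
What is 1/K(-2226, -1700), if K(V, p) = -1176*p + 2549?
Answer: 1/2001749 ≈ 4.9956e-7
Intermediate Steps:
K(V, p) = 2549 - 1176*p
1/K(-2226, -1700) = 1/(2549 - 1176*(-1700)) = 1/(2549 + 1999200) = 1/2001749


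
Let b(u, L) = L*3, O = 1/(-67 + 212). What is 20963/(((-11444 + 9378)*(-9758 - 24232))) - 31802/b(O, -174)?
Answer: 372208933561/6109430580 ≈ 60.924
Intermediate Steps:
O = 1/145 ≈ 0.0068966
b(u, L) = 3*L
20963/(((-11444 + 9378)*(-9758 - 24232))) - 31802/b(O, -174) = 20963/(((-11444 + 9378)*(-9758 - 24232))) - 31802/(3*(-174)) = 20963/((-2066*(-33990))) - 31802/(-522) = 20963/70223340 - 31802*(-1/522) = 20963*(1/70223340) + 15901/261 = 20963/70223340 + 15901/261 = 372208933561/6109430580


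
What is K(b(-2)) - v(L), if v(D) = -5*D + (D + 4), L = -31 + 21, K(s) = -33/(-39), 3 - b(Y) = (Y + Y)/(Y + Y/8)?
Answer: -561/13 ≈ -43.154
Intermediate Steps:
b(Y) = 11/9 (b(Y) = 3 - (Y + Y)/(Y + Y/8) = 3 - 2*Y/(Y + Y*(⅛)) = 3 - 2*Y/(Y + Y/8) = 3 - 2*Y/(9*Y/8) = 3 - 2*Y*8/(9*Y) = 3 - 1*16/9 = 3 - 16/9 = 11/9)
K(s) = 11/13 (K(s) = -33*(-1/39) = 11/13)
L = -10
v(D) = 4 - 4*D (v(D) = -5*D + (4 + D) = 4 - 4*D)
K(b(-2)) - v(L) = 11/13 - (4 - 4*(-10)) = 11/13 - (4 + 40) = 11/13 - 1*44 = 11/13 - 44 = -561/13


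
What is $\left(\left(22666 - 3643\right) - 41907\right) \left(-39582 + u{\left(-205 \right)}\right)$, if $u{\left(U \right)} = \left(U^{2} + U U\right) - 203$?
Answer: $-1012960260$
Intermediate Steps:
$u{\left(U \right)} = -203 + 2 U^{2}$ ($u{\left(U \right)} = \left(U^{2} + U^{2}\right) - 203 = 2 U^{2} - 203 = -203 + 2 U^{2}$)
$\left(\left(22666 - 3643\right) - 41907\right) \left(-39582 + u{\left(-205 \right)}\right) = \left(\left(22666 - 3643\right) - 41907\right) \left(-39582 - \left(203 - 2 \left(-205\right)^{2}\right)\right) = \left(19023 - 41907\right) \left(-39582 + \left(-203 + 2 \cdot 42025\right)\right) = - 22884 \left(-39582 + \left(-203 + 84050\right)\right) = - 22884 \left(-39582 + 83847\right) = \left(-22884\right) 44265 = -1012960260$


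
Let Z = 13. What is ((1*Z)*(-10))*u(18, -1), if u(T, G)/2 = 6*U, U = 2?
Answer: -3120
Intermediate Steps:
u(T, G) = 24 (u(T, G) = 2*(6*2) = 2*12 = 24)
((1*Z)*(-10))*u(18, -1) = ((1*13)*(-10))*24 = (13*(-10))*24 = -130*24 = -3120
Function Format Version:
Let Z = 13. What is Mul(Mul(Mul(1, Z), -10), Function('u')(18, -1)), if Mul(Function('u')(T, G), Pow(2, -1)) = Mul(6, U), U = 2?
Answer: -3120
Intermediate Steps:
Function('u')(T, G) = 24 (Function('u')(T, G) = Mul(2, Mul(6, 2)) = Mul(2, 12) = 24)
Mul(Mul(Mul(1, Z), -10), Function('u')(18, -1)) = Mul(Mul(Mul(1, 13), -10), 24) = Mul(Mul(13, -10), 24) = Mul(-130, 24) = -3120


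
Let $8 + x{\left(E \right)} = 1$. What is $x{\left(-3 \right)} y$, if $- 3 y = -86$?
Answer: $- \frac{602}{3} \approx -200.67$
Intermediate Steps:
$y = \frac{86}{3}$ ($y = \left(- \frac{1}{3}\right) \left(-86\right) = \frac{86}{3} \approx 28.667$)
$x{\left(E \right)} = -7$ ($x{\left(E \right)} = -8 + 1 = -7$)
$x{\left(-3 \right)} y = \left(-7\right) \frac{86}{3} = - \frac{602}{3}$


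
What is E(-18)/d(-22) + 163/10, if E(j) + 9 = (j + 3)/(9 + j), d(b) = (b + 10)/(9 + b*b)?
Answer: 14291/45 ≈ 317.58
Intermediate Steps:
d(b) = (10 + b)/(9 + b²)
E(j) = -9 + (3 + j)/(9 + j) (E(j) = -9 + (j + 3)/(9 + j) = -9 + (3 + j)/(9 + j))
E(-18)/d(-22) + 163/10 = (2*(-39 - 4*(-18))/(9 - 18))/(((10 - 22)/(9 + (-22)²))) + 163/10 = (2*(-39 + 72)/(-9))/((-12/(9 + 484))) + 163*(⅒) = (2*(-⅑)*33)/((-12/493)) + 163/10 = -22/(3*((1/493)*(-12))) + 163/10 = -22/(3*(-12/493)) + 163/10 = -22/3*(-493/12) + 163/10 = 5423/18 + 163/10 = 14291/45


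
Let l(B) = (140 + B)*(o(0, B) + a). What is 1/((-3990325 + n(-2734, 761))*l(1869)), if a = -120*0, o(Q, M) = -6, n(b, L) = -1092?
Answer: 1/48112540518 ≈ 2.0785e-11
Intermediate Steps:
a = 0
l(B) = -840 - 6*B (l(B) = (140 + B)*(-6 + 0) = (140 + B)*(-6) = -840 - 6*B)
1/((-3990325 + n(-2734, 761))*l(1869)) = 1/((-3990325 - 1092)*(-840 - 6*1869)) = 1/((-3991417)*(-840 - 11214)) = -1/3991417/(-12054) = -1/3991417*(-1/12054) = 1/48112540518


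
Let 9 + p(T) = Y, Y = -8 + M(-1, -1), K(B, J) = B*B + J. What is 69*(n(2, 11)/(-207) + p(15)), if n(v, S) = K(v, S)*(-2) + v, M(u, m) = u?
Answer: -3698/3 ≈ -1232.7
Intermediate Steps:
K(B, J) = J + B**2 (K(B, J) = B**2 + J = J + B**2)
Y = -9 (Y = -8 - 1 = -9)
n(v, S) = v - 2*S - 2*v**2 (n(v, S) = (S + v**2)*(-2) + v = (-2*S - 2*v**2) + v = v - 2*S - 2*v**2)
p(T) = -18 (p(T) = -9 - 9 = -18)
69*(n(2, 11)/(-207) + p(15)) = 69*((2 - 2*11 - 2*2**2)/(-207) - 18) = 69*((2 - 22 - 2*4)*(-1/207) - 18) = 69*((2 - 22 - 8)*(-1/207) - 18) = 69*(-28*(-1/207) - 18) = 69*(28/207 - 18) = 69*(-3698/207) = -3698/3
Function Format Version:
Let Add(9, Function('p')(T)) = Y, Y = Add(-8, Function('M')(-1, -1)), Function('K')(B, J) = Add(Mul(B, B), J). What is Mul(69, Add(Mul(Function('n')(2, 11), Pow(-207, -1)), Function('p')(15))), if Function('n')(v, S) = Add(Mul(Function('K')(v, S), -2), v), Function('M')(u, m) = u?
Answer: Rational(-3698, 3) ≈ -1232.7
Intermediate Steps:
Function('K')(B, J) = Add(J, Pow(B, 2)) (Function('K')(B, J) = Add(Pow(B, 2), J) = Add(J, Pow(B, 2)))
Y = -9 (Y = Add(-8, -1) = -9)
Function('n')(v, S) = Add(v, Mul(-2, S), Mul(-2, Pow(v, 2))) (Function('n')(v, S) = Add(Mul(Add(S, Pow(v, 2)), -2), v) = Add(Add(Mul(-2, S), Mul(-2, Pow(v, 2))), v) = Add(v, Mul(-2, S), Mul(-2, Pow(v, 2))))
Function('p')(T) = -18 (Function('p')(T) = Add(-9, -9) = -18)
Mul(69, Add(Mul(Function('n')(2, 11), Pow(-207, -1)), Function('p')(15))) = Mul(69, Add(Mul(Add(2, Mul(-2, 11), Mul(-2, Pow(2, 2))), Pow(-207, -1)), -18)) = Mul(69, Add(Mul(Add(2, -22, Mul(-2, 4)), Rational(-1, 207)), -18)) = Mul(69, Add(Mul(Add(2, -22, -8), Rational(-1, 207)), -18)) = Mul(69, Add(Mul(-28, Rational(-1, 207)), -18)) = Mul(69, Add(Rational(28, 207), -18)) = Mul(69, Rational(-3698, 207)) = Rational(-3698, 3)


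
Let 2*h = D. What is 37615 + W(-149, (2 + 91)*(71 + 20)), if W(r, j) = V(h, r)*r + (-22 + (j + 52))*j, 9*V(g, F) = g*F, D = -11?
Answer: 1294205521/18 ≈ 7.1900e+7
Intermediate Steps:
h = -11/2 (h = (½)*(-11) = -11/2 ≈ -5.5000)
V(g, F) = F*g/9 (V(g, F) = (g*F)/9 = (F*g)/9 = F*g/9)
W(r, j) = -11*r²/18 + j*(30 + j) (W(r, j) = ((⅑)*r*(-11/2))*r + (-22 + (j + 52))*j = (-11*r/18)*r + (-22 + (52 + j))*j = -11*r²/18 + (30 + j)*j = -11*r²/18 + j*(30 + j))
37615 + W(-149, (2 + 91)*(71 + 20)) = 37615 + (((2 + 91)*(71 + 20))² + 30*((2 + 91)*(71 + 20)) - 11/18*(-149)²) = 37615 + ((93*91)² + 30*(93*91) - 11/18*22201) = 37615 + (8463² + 30*8463 - 244211/18) = 37615 + (71622369 + 253890 - 244211/18) = 37615 + 1293528451/18 = 1294205521/18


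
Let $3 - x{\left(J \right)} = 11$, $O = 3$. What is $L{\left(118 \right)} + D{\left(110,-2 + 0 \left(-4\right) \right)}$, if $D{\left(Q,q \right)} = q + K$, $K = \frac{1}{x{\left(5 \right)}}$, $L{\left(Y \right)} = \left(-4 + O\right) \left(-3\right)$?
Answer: $\frac{7}{8} \approx 0.875$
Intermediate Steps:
$x{\left(J \right)} = -8$ ($x{\left(J \right)} = 3 - 11 = -8$)
$L{\left(Y \right)} = 3$ ($L{\left(Y \right)} = \left(-4 + 3\right) \left(-3\right) = \left(-1\right) \left(-3\right) = 3$)
$K = - \frac{1}{8}$ ($K = \frac{1}{-8} = - \frac{1}{8} \approx -0.125$)
$D{\left(Q,q \right)} = - \frac{1}{8} + q$ ($D{\left(Q,q \right)} = q - \frac{1}{8} = - \frac{1}{8} + q$)
$L{\left(118 \right)} + D{\left(110,-2 + 0 \left(-4\right) \right)} = 3 + \left(- \frac{1}{8} + \left(-2 + 0 \left(-4\right)\right)\right) = 3 + \left(- \frac{1}{8} + \left(-2 + 0\right)\right) = 3 - \frac{17}{8} = \frac{7}{8}$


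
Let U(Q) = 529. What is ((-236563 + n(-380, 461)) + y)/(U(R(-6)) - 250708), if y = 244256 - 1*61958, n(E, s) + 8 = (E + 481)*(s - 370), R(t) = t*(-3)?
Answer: 45082/250179 ≈ 0.18020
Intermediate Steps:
R(t) = -3*t
n(E, s) = -8 + (-370 + s)*(481 + E) (n(E, s) = -8 + (E + 481)*(s - 370) = -8 + (481 + E)*(-370 + s) = -8 + (-370 + s)*(481 + E))
y = 182298 (y = 244256 - 61958 = 182298)
((-236563 + n(-380, 461)) + y)/(U(R(-6)) - 250708) = ((-236563 + (-177978 - 370*(-380) + 481*461 - 380*461)) + 182298)/(529 - 250708) = ((-236563 + (-177978 + 140600 + 221741 - 175180)) + 182298)/(-250179) = ((-236563 + 9183) + 182298)*(-1/250179) = (-227380 + 182298)*(-1/250179) = -45082*(-1/250179) = 45082/250179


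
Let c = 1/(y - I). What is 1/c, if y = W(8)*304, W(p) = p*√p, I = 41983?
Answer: -41983 + 4864*√2 ≈ -35104.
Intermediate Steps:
W(p) = p^(3/2)
y = 4864*√2 (y = 8^(3/2)*304 = (16*√2)*304 = 4864*√2 ≈ 6878.7)
c = 1/(-41983 + 4864*√2) (c = 1/(4864*√2 - 1*41983) = 1/(4864*√2 - 41983) = 1/(-41983 + 4864*√2) ≈ -2.8487e-5)
1/c = 1/(-41983/1715255297 - 4864*√2/1715255297)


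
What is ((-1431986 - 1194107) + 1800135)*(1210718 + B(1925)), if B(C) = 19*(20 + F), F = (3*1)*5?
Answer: -1000551479914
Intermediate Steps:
F = 15 (F = 3*5 = 15)
B(C) = 665 (B(C) = 19*(20 + 15) = 19*35 = 665)
((-1431986 - 1194107) + 1800135)*(1210718 + B(1925)) = ((-1431986 - 1194107) + 1800135)*(1210718 + 665) = (-2626093 + 1800135)*1211383 = -825958*1211383 = -1000551479914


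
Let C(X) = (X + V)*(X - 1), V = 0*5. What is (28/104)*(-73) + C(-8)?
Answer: 1361/26 ≈ 52.346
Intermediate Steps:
V = 0
C(X) = X*(-1 + X) (C(X) = (X + 0)*(X - 1) = X*(-1 + X))
(28/104)*(-73) + C(-8) = (28/104)*(-73) - 8*(-1 - 8) = (28*(1/104))*(-73) - 8*(-9) = (7/26)*(-73) + 72 = -511/26 + 72 = 1361/26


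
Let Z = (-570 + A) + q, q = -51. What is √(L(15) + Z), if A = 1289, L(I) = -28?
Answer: 8*√10 ≈ 25.298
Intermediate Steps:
Z = 668 (Z = (-570 + 1289) - 51 = 719 - 51 = 668)
√(L(15) + Z) = √(-28 + 668) = √640 = 8*√10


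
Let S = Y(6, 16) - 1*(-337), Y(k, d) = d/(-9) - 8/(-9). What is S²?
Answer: 9150625/81 ≈ 1.1297e+5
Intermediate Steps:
Y(k, d) = 8/9 - d/9 (Y(k, d) = d*(-⅑) - 8*(-⅑) = -d/9 + 8/9 = 8/9 - d/9)
S = 3025/9 (S = (8/9 - ⅑*16) - 1*(-337) = (8/9 - 16/9) + 337 = -8/9 + 337 = 3025/9 ≈ 336.11)
S² = (3025/9)² = 9150625/81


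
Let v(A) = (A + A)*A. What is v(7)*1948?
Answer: 190904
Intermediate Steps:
v(A) = 2*A**2 (v(A) = (2*A)*A = 2*A**2)
v(7)*1948 = (2*7**2)*1948 = (2*49)*1948 = 98*1948 = 190904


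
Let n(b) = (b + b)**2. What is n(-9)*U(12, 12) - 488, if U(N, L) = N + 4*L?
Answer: 18952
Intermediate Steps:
n(b) = 4*b**2 (n(b) = (2*b)**2 = 4*b**2)
n(-9)*U(12, 12) - 488 = (4*(-9)**2)*(12 + 4*12) - 488 = (4*81)*(12 + 48) - 488 = 324*60 - 488 = 19440 - 488 = 18952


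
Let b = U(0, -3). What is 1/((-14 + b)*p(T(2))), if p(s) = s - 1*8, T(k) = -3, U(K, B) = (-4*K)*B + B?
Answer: 1/187 ≈ 0.0053476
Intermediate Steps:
U(K, B) = B - 4*B*K (U(K, B) = -4*B*K + B = B - 4*B*K)
b = -3 (b = -3*(1 - 4*0) = -3*(1 + 0) = -3*1 = -3)
p(s) = -8 + s (p(s) = s - 8 = -8 + s)
1/((-14 + b)*p(T(2))) = 1/((-14 - 3)*(-8 - 3)) = 1/(-17*(-11)) = 1/187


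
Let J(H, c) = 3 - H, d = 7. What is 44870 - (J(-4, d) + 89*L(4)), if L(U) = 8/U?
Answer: 44685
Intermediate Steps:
44870 - (J(-4, d) + 89*L(4)) = 44870 - ((3 - 1*(-4)) + 89*(8/4)) = 44870 - ((3 + 4) + 89*(8*(1/4))) = 44870 - (7 + 89*2) = 44870 - (7 + 178) = 44870 - 1*185 = 44870 - 185 = 44685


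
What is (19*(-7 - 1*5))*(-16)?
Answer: 3648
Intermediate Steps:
(19*(-7 - 1*5))*(-16) = (19*(-7 - 5))*(-16) = (19*(-12))*(-16) = -228*(-16) = 3648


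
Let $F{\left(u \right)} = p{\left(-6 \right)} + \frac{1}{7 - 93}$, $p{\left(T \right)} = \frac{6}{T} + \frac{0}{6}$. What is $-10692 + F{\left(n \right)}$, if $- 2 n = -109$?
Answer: $- \frac{919599}{86} \approx -10693.0$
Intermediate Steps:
$n = \frac{109}{2}$ ($n = \left(- \frac{1}{2}\right) \left(-109\right) = \frac{109}{2} \approx 54.5$)
$p{\left(T \right)} = \frac{6}{T}$ ($p{\left(T \right)} = \frac{6}{T} + 0 \cdot \frac{1}{6} = \frac{6}{T} + 0 = \frac{6}{T}$)
$F{\left(u \right)} = - \frac{87}{86}$ ($F{\left(u \right)} = \frac{6}{-6} + \frac{1}{7 - 93} = 6 \left(- \frac{1}{6}\right) + \frac{1}{-86} = -1 - \frac{1}{86} = - \frac{87}{86}$)
$-10692 + F{\left(n \right)} = -10692 - \frac{87}{86} = - \frac{919599}{86}$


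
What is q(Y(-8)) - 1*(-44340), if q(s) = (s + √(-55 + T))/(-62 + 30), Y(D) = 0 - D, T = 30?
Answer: 177359/4 - 5*I/32 ≈ 44340.0 - 0.15625*I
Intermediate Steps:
Y(D) = -D
q(s) = -5*I/32 - s/32 (q(s) = (s + √(-55 + 30))/(-62 + 30) = (s + √(-25))/(-32) = (s + 5*I)*(-1/32) = -5*I/32 - s/32)
q(Y(-8)) - 1*(-44340) = (-5*I/32 - (-1)*(-8)/32) - 1*(-44340) = (-5*I/32 - 1/32*8) + 44340 = (-5*I/32 - ¼) + 44340 = (-¼ - 5*I/32) + 44340 = 177359/4 - 5*I/32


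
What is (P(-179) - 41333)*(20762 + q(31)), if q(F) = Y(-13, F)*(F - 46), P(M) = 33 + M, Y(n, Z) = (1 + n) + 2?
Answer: -867408848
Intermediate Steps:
Y(n, Z) = 3 + n
q(F) = 460 - 10*F (q(F) = (3 - 13)*(F - 46) = -10*(-46 + F) = 460 - 10*F)
(P(-179) - 41333)*(20762 + q(31)) = ((33 - 179) - 41333)*(20762 + (460 - 10*31)) = (-146 - 41333)*(20762 + (460 - 310)) = -41479*(20762 + 150) = -41479*20912 = -867408848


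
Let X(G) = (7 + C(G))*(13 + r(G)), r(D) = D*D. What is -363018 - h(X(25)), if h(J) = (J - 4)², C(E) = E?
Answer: -417012762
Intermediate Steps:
r(D) = D²
X(G) = (7 + G)*(13 + G²)
h(J) = (-4 + J)²
-363018 - h(X(25)) = -363018 - (-4 + (91 + 25³ + 7*25² + 13*25))² = -363018 - (-4 + (91 + 15625 + 7*625 + 325))² = -363018 - (-4 + (91 + 15625 + 4375 + 325))² = -363018 - (-4 + 20416)² = -363018 - 1*20412² = -363018 - 1*416649744 = -363018 - 416649744 = -417012762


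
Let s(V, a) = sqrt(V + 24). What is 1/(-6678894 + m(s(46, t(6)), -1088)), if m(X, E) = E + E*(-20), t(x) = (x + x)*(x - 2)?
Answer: -1/6658222 ≈ -1.5019e-7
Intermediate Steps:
t(x) = 2*x*(-2 + x) (t(x) = (2*x)*(-2 + x) = 2*x*(-2 + x))
s(V, a) = sqrt(24 + V)
m(X, E) = -19*E (m(X, E) = E - 20*E = -19*E)
1/(-6678894 + m(s(46, t(6)), -1088)) = 1/(-6678894 - 19*(-1088)) = 1/(-6678894 + 20672) = 1/(-6658222) = -1/6658222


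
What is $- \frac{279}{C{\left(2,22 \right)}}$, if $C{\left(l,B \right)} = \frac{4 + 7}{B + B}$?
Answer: $-1116$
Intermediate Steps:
$C{\left(l,B \right)} = \frac{11}{2 B}$
$- \frac{279}{C{\left(2,22 \right)}} = - \frac{279}{\frac{11}{2} \cdot \frac{1}{22}} = - 279 \frac{1}{\frac{1}{4}} = - 279 \cdot 4 = \left(-1\right) 1116 = -1116$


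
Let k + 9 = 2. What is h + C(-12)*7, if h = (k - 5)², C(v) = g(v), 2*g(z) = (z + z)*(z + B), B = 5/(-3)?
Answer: 1292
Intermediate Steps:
k = -7 (k = -9 + 2 = -7)
B = -5/3 (B = 5*(-⅓) = -5/3 ≈ -1.6667)
g(z) = z*(-5/3 + z) (g(z) = ((z + z)*(z - 5/3))/2 = ((2*z)*(-5/3 + z))/2 = (2*z*(-5/3 + z))/2 = z*(-5/3 + z))
C(v) = v*(-5 + 3*v)/3
h = 144 (h = (-7 - 5)² = (-12)² = 144)
h + C(-12)*7 = 144 + ((⅓)*(-12)*(-5 + 3*(-12)))*7 = 144 + ((⅓)*(-12)*(-5 - 36))*7 = 144 + ((⅓)*(-12)*(-41))*7 = 144 + 164*7 = 144 + 1148 = 1292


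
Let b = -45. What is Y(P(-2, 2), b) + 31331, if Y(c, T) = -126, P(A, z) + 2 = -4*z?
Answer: 31205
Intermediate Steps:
P(A, z) = -2 - 4*z
Y(P(-2, 2), b) + 31331 = -126 + 31331 = 31205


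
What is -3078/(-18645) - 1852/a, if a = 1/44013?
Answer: -506597551314/6215 ≈ -8.1512e+7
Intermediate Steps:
a = 1/44013 ≈ 2.2721e-5
-3078/(-18645) - 1852/a = -3078/(-18645) - 1852/1/44013 = -3078*(-1/18645) - 1852*44013 = 1026/6215 - 81512076 = -506597551314/6215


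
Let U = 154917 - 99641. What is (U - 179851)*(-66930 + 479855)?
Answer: -51440131875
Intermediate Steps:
U = 55276
(U - 179851)*(-66930 + 479855) = (55276 - 179851)*(-66930 + 479855) = -124575*412925 = -51440131875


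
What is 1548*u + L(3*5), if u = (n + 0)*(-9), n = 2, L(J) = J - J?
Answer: -27864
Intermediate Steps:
L(J) = 0
u = -18 (u = (2 + 0)*(-9) = 2*(-9) = -18)
1548*u + L(3*5) = 1548*(-18) + 0 = -27864 + 0 = -27864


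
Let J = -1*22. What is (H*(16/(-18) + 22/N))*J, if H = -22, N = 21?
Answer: 4840/63 ≈ 76.825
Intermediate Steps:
J = -22
(H*(16/(-18) + 22/N))*J = -22*(16/(-18) + 22/21)*(-22) = -22*(16*(-1/18) + 22*(1/21))*(-22) = -22*(-8/9 + 22/21)*(-22) = -22*10/63*(-22) = -220/63*(-22) = 4840/63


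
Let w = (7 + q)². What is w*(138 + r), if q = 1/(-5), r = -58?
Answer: 18496/5 ≈ 3699.2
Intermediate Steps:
q = -⅕ (q = 1*(-⅕) = -⅕ ≈ -0.20000)
w = 1156/25 (w = (7 - ⅕)² = (34/5)² = 1156/25 ≈ 46.240)
w*(138 + r) = 1156*(138 - 58)/25 = (1156/25)*80 = 18496/5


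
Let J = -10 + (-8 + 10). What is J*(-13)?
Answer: 104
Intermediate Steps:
J = -8 (J = -10 + 2 = -8)
J*(-13) = -8*(-13) = 104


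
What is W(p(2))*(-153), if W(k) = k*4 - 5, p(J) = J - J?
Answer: 765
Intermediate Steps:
p(J) = 0
W(k) = -5 + 4*k (W(k) = 4*k - 5 = -5 + 4*k)
W(p(2))*(-153) = (-5 + 4*0)*(-153) = (-5 + 0)*(-153) = -5*(-153) = 765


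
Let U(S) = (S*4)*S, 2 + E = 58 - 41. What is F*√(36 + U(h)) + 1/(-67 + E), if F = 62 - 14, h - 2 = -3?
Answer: -1/52 + 96*√10 ≈ 303.56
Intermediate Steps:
E = 15 (E = -2 + (58 - 41) = -2 + 17 = 15)
h = -1 (h = 2 - 3 = -1)
F = 48
U(S) = 4*S² (U(S) = (4*S)*S = 4*S²)
F*√(36 + U(h)) + 1/(-67 + E) = 48*√(36 + 4*(-1)²) + 1/(-67 + 15) = 48*√(36 + 4*1) + 1/(-52) = 48*√(36 + 4) - 1/52 = 48*√40 - 1/52 = 48*(2*√10) - 1/52 = 96*√10 - 1/52 = -1/52 + 96*√10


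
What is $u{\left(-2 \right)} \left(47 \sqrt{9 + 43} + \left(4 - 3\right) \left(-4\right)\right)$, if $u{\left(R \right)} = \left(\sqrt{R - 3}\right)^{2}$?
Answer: $20 - 470 \sqrt{13} \approx -1674.6$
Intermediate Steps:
$u{\left(R \right)} = -3 + R$ ($u{\left(R \right)} = \left(\sqrt{-3 + R}\right)^{2} = -3 + R$)
$u{\left(-2 \right)} \left(47 \sqrt{9 + 43} + \left(4 - 3\right) \left(-4\right)\right) = \left(-3 - 2\right) \left(47 \sqrt{9 + 43} + \left(4 - 3\right) \left(-4\right)\right) = - 5 \left(47 \sqrt{52} + 1 \left(-4\right)\right) = - 5 \left(47 \cdot 2 \sqrt{13} - 4\right) = - 5 \left(94 \sqrt{13} - 4\right) = - 5 \left(-4 + 94 \sqrt{13}\right) = 20 - 470 \sqrt{13}$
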